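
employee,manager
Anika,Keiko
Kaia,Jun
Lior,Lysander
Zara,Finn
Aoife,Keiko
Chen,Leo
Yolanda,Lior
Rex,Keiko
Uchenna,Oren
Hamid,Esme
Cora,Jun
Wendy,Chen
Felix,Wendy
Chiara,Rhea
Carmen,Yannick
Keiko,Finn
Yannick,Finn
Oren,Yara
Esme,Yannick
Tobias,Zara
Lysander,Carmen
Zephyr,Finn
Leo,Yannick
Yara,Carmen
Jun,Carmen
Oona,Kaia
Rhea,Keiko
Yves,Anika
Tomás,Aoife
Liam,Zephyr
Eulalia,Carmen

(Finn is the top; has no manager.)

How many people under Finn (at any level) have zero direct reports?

13

The people in Finn's organization with no one reporting to them are Tobias, Liam, Hamid, Felix, Eulalia, Yolanda, Cora, Oona, Uchenna, Rex, Chiara, Tomás, Yves. That is 13.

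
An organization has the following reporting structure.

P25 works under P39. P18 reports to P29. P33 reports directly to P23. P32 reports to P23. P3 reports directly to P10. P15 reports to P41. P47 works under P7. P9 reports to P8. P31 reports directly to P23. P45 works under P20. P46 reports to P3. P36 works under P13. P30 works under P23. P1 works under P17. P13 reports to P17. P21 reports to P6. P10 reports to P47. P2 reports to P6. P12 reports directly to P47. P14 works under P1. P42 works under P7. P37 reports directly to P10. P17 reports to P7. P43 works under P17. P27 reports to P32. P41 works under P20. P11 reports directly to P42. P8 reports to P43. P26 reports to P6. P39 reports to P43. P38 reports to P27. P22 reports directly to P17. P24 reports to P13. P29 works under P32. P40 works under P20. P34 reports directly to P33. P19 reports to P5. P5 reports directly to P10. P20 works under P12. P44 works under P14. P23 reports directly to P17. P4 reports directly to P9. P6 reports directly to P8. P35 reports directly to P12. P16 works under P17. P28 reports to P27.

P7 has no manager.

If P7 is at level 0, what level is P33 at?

3

Chain from P33 up to P7: P33 → P23 → P17 → P7. That is 3 steps up, so P33 is 3 levels below P7.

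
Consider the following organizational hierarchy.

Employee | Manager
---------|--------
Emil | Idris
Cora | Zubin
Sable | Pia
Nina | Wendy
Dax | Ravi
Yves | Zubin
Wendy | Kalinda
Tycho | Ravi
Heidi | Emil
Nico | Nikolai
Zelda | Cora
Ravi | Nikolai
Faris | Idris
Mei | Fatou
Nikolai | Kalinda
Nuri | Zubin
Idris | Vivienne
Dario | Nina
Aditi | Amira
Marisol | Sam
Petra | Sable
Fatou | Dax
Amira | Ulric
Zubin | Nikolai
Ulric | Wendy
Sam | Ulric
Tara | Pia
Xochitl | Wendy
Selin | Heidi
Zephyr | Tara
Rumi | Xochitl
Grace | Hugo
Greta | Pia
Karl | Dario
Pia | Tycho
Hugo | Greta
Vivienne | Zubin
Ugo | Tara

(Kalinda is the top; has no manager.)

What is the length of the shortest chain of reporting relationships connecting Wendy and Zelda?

Wendy is 1 level below Kalinda, and Zelda is 4 levels below Kalinda (their lowest common manager). The shortest path runs up from Wendy to Kalinda and back down to Zelda: 1 + 4 = 5 links.

5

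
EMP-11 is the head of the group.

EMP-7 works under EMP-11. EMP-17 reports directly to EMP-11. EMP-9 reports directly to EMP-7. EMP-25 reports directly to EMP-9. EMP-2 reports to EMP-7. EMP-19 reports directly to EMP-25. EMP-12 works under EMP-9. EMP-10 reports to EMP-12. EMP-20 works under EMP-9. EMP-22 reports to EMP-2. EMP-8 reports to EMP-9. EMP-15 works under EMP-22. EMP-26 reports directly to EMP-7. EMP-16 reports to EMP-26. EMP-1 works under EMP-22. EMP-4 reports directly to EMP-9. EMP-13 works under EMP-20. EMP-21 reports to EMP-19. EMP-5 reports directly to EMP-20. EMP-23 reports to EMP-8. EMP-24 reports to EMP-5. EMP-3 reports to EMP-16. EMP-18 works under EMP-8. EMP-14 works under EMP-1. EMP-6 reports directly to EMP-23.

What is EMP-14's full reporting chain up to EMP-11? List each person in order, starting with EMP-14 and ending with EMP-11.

EMP-14 reports to EMP-1. EMP-1 reports to EMP-22. EMP-22 reports to EMP-2. EMP-2 reports to EMP-7. EMP-7 reports to EMP-11. EMP-11 is at the top.

EMP-14 -> EMP-1 -> EMP-22 -> EMP-2 -> EMP-7 -> EMP-11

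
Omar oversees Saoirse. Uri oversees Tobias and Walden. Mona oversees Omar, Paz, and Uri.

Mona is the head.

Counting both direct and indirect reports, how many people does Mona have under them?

6

Mona directly manages Uri, Paz, Omar. Under Uri: Walden, Tobias (2). Paz has no reports. Under Omar: Saoirse (1). So Mona's organization is 3 direct reports plus everyone under them: 3 + 1 + 2 = 6.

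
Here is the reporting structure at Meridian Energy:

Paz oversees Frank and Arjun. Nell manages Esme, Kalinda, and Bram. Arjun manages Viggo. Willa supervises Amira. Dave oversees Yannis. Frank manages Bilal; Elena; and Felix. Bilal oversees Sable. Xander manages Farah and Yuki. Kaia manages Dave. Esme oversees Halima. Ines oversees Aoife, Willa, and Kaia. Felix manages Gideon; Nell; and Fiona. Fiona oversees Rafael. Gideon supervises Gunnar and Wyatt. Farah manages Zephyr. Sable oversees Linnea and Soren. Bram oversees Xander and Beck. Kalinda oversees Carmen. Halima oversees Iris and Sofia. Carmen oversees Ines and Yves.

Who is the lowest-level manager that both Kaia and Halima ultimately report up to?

Nell

Kaia's chain of managers is Ines, Carmen, Kalinda, Nell, Felix, Frank, Paz. Halima's chain of managers is Esme, Nell, Felix, Frank, Paz. The first manager that appears in both chains is Nell.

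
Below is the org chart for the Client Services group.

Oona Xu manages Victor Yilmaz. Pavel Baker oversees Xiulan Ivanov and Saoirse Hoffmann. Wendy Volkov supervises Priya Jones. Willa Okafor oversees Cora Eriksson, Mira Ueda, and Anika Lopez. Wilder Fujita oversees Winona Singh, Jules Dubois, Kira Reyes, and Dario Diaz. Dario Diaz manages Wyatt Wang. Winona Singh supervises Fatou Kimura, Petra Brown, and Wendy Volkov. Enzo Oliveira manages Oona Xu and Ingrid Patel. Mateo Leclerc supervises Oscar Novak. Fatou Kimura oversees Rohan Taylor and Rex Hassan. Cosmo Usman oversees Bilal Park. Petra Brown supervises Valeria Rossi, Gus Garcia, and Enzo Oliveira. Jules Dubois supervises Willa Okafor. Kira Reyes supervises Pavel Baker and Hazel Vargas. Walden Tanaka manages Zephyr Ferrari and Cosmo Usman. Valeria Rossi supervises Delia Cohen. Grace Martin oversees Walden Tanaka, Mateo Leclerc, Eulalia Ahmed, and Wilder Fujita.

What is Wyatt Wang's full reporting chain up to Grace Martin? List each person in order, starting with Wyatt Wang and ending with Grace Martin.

Wyatt Wang reports to Dario Diaz. Dario Diaz reports to Wilder Fujita. Wilder Fujita reports to Grace Martin. Grace Martin is at the top.

Wyatt Wang -> Dario Diaz -> Wilder Fujita -> Grace Martin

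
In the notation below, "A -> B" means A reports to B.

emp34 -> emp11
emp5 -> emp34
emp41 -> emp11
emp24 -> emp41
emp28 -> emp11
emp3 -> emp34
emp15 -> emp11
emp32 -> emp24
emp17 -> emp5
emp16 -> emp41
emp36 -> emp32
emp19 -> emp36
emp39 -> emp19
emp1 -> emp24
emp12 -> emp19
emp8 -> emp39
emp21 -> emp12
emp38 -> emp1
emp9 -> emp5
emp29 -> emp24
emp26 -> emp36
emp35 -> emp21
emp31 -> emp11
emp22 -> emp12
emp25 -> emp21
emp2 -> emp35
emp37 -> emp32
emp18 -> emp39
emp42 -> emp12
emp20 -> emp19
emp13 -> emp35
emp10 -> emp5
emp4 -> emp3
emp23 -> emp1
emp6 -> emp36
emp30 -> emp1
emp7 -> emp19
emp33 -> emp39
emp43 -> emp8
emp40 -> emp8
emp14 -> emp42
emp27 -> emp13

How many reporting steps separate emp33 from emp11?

7

Chain from emp33 up to emp11: emp33 → emp39 → emp19 → emp36 → emp32 → emp24 → emp41 → emp11. That is 7 steps up, so emp33 is 7 levels below emp11.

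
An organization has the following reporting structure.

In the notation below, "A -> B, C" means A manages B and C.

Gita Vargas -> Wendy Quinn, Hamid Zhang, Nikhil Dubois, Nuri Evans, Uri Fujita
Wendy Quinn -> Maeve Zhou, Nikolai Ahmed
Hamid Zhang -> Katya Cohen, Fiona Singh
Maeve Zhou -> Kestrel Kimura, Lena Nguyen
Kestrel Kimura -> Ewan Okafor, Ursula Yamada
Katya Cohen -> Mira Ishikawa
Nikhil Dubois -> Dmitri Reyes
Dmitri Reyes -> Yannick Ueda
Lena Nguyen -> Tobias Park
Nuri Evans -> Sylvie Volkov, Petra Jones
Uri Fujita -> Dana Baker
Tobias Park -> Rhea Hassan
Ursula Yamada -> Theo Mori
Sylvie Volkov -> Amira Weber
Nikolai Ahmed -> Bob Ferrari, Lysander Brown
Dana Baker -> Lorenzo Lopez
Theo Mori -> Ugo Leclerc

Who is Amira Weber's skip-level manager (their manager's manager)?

Nuri Evans

Amira Weber reports to Sylvie Volkov, and Sylvie Volkov reports to Nuri Evans. So Amira Weber's skip-level manager is Nuri Evans.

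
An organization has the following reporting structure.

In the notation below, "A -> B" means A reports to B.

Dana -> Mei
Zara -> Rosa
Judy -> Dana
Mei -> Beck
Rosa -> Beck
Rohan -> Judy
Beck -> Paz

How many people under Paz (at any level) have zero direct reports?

2

The people in Paz's organization with no one reporting to them are Zara, Rohan. That is 2.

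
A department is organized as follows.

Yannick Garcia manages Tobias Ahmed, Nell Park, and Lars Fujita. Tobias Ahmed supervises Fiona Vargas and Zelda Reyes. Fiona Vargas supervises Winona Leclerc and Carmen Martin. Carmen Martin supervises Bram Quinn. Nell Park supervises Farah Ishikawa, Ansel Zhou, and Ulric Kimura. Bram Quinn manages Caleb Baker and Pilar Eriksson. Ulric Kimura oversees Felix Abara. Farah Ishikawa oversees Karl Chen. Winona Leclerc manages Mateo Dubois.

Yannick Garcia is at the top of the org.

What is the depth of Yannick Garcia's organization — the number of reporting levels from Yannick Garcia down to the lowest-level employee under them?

The longest chain under Yannick Garcia runs Yannick Garcia → Tobias Ahmed → Fiona Vargas → Carmen Martin → Bram Quinn → Caleb Baker, which is 5 levels below Yannick Garcia.

5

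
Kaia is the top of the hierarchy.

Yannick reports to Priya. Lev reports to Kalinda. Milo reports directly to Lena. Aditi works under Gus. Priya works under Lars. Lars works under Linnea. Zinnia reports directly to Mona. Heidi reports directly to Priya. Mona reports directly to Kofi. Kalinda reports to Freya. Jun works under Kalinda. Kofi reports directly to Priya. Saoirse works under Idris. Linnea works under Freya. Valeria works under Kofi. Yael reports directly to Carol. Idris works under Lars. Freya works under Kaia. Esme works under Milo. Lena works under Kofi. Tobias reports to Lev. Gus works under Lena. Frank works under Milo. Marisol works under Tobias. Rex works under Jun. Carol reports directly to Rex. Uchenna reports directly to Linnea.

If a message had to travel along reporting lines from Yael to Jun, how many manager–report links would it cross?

Yael is in Jun's organization: the chain from Yael up to Jun is Yael → Carol → Rex → Jun, which is 3 links.

3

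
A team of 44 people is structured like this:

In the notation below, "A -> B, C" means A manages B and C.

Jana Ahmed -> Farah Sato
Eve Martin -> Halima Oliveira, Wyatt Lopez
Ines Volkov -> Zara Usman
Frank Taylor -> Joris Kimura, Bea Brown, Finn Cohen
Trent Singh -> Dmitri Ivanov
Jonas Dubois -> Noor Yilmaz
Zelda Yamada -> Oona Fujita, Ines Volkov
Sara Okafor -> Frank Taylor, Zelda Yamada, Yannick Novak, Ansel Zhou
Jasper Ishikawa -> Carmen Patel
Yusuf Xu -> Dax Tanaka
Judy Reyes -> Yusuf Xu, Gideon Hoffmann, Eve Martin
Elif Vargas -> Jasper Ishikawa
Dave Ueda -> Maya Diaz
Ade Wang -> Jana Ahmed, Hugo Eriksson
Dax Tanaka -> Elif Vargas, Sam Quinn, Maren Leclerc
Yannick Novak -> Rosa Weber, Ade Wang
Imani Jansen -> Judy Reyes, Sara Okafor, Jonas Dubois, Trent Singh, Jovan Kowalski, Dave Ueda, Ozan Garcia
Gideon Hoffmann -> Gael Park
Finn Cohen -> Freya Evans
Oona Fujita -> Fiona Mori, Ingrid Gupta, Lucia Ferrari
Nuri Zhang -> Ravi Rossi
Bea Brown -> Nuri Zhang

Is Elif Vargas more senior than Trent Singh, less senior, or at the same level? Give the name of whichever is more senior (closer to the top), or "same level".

Trent Singh

Elif Vargas is 4 levels below Imani Jansen; Trent Singh is 1. Trent Singh is higher.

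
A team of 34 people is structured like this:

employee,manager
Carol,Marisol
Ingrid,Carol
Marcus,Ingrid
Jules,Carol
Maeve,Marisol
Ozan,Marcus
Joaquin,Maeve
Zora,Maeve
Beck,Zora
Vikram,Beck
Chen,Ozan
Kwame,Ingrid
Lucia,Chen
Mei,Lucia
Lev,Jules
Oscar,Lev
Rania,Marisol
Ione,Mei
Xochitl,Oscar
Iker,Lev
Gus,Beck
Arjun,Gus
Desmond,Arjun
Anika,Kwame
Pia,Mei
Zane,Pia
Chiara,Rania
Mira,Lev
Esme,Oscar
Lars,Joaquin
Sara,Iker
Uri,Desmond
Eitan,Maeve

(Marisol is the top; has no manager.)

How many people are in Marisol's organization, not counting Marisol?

Marisol directly manages Carol, Maeve, Rania. Under Carol: Jules, Lev, Mira, Iker, Sara, Oscar, Esme, Xochitl, Ingrid, Kwame, Anika, Marcus, Ozan, Chen, Lucia, Mei, Pia, Zane, Ione (19). Under Maeve: Eitan, Zora, Beck, Gus, Arjun, Desmond, Uri, Vikram, Joaquin, Lars (10). Under Rania: Chiara (1). So Marisol's organization is 3 direct reports plus everyone under them: 20 + 11 + 2 = 33.

33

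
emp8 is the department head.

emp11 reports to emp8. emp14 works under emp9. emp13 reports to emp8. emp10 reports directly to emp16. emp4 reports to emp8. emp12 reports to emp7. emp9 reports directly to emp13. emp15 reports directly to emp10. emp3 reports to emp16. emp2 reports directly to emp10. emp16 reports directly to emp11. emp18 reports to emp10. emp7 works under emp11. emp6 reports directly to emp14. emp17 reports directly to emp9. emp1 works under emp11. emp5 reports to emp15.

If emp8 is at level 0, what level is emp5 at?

5

Chain from emp5 up to emp8: emp5 → emp15 → emp10 → emp16 → emp11 → emp8. That is 5 steps up, so emp5 is 5 levels below emp8.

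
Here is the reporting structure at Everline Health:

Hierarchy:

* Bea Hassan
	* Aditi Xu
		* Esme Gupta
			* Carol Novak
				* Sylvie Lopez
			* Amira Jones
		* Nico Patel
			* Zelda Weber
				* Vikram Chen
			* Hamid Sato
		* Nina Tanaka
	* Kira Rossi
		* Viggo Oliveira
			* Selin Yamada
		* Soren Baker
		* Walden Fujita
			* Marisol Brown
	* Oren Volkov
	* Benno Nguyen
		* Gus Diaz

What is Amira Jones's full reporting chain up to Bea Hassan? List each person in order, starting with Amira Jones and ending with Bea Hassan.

Amira Jones reports to Esme Gupta. Esme Gupta reports to Aditi Xu. Aditi Xu reports to Bea Hassan. Bea Hassan is at the top.

Amira Jones -> Esme Gupta -> Aditi Xu -> Bea Hassan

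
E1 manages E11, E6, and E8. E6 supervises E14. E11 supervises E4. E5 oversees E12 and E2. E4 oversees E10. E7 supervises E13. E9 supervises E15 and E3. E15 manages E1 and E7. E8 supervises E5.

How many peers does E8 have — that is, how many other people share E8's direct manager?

E8 reports to E1. E1's other direct reports are E11, E6 — 2 peers.

2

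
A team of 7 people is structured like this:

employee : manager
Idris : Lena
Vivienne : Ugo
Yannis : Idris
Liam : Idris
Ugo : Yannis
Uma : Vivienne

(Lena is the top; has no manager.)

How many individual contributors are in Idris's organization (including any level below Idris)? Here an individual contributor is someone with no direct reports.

2

The people in Idris's organization with no one reporting to them are Liam, Uma. That is 2.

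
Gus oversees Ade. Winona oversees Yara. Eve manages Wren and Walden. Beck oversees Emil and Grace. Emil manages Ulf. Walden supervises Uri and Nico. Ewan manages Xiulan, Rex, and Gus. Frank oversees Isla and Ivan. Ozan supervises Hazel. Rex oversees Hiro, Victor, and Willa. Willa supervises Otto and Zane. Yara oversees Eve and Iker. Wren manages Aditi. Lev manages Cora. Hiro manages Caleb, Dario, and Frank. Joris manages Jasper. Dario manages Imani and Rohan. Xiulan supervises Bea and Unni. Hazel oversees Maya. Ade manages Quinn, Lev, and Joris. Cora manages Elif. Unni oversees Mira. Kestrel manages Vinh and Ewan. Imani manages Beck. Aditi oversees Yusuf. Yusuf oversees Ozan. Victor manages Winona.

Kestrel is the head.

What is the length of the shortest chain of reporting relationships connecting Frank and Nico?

Frank is 2 levels below Rex, and Nico is 6 levels below Rex (their lowest common manager). The shortest path runs up from Frank to Rex and back down to Nico: 2 + 6 = 8 links.

8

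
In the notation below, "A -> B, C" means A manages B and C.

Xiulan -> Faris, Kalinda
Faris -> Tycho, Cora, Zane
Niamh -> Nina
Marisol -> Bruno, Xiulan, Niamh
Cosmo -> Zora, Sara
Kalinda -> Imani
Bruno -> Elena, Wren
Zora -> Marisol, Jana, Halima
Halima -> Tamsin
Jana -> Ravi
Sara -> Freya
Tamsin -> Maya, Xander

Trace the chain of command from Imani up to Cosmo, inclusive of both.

Imani reports to Kalinda. Kalinda reports to Xiulan. Xiulan reports to Marisol. Marisol reports to Zora. Zora reports to Cosmo. Cosmo is at the top.

Imani -> Kalinda -> Xiulan -> Marisol -> Zora -> Cosmo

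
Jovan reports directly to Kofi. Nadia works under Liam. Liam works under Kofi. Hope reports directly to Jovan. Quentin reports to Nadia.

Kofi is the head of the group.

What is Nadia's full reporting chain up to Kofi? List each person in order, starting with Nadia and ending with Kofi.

Nadia -> Liam -> Kofi

Nadia reports to Liam. Liam reports to Kofi. Kofi is at the top.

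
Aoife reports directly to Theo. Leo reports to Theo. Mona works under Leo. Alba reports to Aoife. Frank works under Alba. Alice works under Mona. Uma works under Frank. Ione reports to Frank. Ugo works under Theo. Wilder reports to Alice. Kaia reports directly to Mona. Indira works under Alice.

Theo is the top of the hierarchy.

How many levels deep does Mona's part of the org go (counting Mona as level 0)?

2

The longest chain under Mona runs Mona → Alice → Indira, which is 2 levels below Mona.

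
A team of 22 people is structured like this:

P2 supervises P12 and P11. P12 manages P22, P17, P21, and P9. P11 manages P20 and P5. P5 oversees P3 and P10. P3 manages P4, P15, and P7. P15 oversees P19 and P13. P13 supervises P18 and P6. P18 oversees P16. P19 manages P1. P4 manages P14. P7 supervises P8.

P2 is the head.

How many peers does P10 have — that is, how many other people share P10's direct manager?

P10 reports to P5. P5's other direct reports are P3 — 1 peer.

1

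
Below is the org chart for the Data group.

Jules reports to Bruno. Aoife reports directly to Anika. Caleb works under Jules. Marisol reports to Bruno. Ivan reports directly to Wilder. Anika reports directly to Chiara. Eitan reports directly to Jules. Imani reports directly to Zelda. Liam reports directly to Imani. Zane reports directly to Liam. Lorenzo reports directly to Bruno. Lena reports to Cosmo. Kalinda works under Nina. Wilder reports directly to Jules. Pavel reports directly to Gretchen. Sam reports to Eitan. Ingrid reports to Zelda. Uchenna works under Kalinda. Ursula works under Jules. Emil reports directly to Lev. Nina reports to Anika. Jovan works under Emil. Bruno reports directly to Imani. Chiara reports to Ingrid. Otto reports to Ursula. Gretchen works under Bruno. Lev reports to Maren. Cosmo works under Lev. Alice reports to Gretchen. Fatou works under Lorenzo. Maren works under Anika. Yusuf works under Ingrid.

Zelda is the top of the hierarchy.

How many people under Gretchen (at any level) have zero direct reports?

2

The people in Gretchen's organization with no one reporting to them are Alice, Pavel. That is 2.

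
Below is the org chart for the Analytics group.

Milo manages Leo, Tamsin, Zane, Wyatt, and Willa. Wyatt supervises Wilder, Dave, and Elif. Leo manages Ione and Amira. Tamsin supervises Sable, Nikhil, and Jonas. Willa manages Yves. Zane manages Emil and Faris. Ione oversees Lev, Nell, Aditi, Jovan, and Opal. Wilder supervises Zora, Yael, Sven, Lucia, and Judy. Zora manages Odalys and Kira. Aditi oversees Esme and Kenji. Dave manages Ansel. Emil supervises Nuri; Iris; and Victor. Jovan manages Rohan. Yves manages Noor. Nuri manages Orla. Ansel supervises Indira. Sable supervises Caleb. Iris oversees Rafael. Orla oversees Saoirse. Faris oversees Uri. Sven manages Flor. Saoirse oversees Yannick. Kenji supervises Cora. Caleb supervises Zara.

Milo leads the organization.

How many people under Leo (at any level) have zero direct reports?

7

The people in Leo's organization with no one reporting to them are Amira, Nell, Lev, Rohan, Opal, Cora, Esme. That is 7.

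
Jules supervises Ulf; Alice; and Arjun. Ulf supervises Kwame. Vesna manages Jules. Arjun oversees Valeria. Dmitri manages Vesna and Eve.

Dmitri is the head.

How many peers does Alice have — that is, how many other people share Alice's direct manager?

Alice reports to Jules. Jules's other direct reports are Arjun, Ulf — 2 peers.

2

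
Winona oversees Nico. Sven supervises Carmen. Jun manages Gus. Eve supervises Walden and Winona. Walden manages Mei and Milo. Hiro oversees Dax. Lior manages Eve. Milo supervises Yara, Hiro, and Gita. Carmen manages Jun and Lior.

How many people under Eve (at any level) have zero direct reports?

5

The people in Eve's organization with no one reporting to them are Nico, Mei, Gita, Dax, Yara. That is 5.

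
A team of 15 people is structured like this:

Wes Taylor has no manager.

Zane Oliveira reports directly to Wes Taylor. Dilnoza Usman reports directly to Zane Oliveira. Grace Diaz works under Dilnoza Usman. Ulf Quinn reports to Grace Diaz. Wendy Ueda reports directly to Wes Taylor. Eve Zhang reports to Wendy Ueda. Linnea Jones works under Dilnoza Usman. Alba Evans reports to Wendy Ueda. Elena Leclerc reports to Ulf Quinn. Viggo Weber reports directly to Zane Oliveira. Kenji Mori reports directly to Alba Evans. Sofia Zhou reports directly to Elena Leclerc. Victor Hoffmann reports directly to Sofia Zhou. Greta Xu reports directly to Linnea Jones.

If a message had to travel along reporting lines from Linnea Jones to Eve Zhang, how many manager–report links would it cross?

5

Linnea Jones is 3 levels below Wes Taylor, and Eve Zhang is 2 levels below Wes Taylor (their lowest common manager). The shortest path runs up from Linnea Jones to Wes Taylor and back down to Eve Zhang: 3 + 2 = 5 links.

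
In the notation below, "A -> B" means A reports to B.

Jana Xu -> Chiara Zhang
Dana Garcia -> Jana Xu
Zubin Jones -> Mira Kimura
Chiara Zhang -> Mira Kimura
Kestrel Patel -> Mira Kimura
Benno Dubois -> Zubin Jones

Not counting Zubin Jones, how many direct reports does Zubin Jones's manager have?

Zubin Jones reports to Mira Kimura. Mira Kimura's other direct reports are Chiara Zhang, Kestrel Patel — 2 peers.

2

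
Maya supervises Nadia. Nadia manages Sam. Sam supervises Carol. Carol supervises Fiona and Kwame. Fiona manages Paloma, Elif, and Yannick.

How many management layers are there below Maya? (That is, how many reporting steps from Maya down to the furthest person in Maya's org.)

The longest chain under Maya runs Maya → Nadia → Sam → Carol → Fiona → Paloma, which is 5 levels below Maya.

5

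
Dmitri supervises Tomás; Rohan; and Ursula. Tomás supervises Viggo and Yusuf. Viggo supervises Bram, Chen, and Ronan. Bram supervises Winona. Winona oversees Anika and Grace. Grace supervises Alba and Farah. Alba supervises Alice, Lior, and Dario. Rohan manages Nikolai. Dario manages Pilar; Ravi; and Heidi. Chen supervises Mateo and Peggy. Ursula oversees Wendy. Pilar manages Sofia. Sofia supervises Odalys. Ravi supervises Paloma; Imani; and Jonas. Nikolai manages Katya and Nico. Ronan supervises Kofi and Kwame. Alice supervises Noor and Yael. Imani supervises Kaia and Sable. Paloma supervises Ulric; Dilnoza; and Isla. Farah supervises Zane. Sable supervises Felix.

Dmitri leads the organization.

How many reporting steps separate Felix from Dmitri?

11

Chain from Felix up to Dmitri: Felix → Sable → Imani → Ravi → Dario → Alba → Grace → Winona → Bram → Viggo → Tomás → Dmitri. That is 11 steps up, so Felix is 11 levels below Dmitri.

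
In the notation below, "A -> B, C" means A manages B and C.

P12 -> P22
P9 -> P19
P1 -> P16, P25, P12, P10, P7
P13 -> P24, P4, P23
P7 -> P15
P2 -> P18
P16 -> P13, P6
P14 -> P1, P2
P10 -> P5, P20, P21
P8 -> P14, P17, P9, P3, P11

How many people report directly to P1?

P1 directly manages P16, P25, P12, P10, P7. That is 5 direct reports.

5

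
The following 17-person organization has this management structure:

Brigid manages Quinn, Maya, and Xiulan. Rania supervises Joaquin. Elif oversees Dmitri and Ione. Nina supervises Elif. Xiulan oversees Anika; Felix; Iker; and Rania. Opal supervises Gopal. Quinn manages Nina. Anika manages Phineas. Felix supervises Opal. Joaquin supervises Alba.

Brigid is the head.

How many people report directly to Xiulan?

Xiulan directly manages Anika, Felix, Iker, Rania. That is 4 direct reports.

4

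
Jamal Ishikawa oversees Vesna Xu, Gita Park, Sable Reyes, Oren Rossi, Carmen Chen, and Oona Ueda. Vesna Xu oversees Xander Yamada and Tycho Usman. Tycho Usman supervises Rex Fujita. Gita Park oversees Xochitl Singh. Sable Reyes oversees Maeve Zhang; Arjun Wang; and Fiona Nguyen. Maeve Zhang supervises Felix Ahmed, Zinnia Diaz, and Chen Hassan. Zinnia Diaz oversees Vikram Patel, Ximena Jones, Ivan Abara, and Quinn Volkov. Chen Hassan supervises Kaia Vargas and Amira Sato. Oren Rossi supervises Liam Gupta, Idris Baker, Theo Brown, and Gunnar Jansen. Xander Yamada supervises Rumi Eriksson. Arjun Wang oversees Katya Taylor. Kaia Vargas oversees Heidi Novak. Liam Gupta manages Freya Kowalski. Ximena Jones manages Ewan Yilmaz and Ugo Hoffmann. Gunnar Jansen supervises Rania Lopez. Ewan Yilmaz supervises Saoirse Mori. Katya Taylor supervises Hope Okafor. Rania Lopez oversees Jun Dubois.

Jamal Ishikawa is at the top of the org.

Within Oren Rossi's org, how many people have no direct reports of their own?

4

The people in Oren Rossi's organization with no one reporting to them are Jun Dubois, Freya Kowalski, Theo Brown, Idris Baker. That is 4.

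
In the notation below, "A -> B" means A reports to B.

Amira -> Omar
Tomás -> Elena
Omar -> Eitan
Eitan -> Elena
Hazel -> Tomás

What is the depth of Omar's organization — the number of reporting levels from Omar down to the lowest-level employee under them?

1

The longest chain under Omar runs Omar → Amira, which is 1 level below Omar.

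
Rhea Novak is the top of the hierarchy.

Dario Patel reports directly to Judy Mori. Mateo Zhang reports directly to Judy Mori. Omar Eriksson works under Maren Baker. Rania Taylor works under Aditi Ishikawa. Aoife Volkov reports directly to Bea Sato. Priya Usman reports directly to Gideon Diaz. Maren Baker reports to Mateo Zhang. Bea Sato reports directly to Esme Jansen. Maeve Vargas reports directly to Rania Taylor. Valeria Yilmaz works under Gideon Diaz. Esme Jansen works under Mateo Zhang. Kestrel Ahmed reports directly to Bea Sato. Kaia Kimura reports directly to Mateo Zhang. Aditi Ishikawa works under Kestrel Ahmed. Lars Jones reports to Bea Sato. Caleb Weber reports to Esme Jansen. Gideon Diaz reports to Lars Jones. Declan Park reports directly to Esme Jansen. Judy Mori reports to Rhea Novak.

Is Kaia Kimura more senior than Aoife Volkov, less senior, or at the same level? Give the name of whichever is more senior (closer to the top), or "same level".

Kaia Kimura

Kaia Kimura is 3 levels below Rhea Novak; Aoife Volkov is 5. Kaia Kimura is higher.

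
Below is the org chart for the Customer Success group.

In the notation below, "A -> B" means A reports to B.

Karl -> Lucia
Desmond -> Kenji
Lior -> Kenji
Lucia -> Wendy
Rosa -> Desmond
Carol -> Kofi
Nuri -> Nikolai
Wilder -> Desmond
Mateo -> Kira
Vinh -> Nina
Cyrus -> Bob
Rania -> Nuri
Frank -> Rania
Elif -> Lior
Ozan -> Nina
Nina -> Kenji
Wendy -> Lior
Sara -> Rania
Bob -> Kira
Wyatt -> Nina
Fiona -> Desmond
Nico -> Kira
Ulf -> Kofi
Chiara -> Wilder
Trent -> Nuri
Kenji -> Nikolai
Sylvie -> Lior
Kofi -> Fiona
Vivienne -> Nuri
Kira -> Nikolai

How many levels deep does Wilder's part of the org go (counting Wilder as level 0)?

The longest chain under Wilder runs Wilder → Chiara, which is 1 level below Wilder.

1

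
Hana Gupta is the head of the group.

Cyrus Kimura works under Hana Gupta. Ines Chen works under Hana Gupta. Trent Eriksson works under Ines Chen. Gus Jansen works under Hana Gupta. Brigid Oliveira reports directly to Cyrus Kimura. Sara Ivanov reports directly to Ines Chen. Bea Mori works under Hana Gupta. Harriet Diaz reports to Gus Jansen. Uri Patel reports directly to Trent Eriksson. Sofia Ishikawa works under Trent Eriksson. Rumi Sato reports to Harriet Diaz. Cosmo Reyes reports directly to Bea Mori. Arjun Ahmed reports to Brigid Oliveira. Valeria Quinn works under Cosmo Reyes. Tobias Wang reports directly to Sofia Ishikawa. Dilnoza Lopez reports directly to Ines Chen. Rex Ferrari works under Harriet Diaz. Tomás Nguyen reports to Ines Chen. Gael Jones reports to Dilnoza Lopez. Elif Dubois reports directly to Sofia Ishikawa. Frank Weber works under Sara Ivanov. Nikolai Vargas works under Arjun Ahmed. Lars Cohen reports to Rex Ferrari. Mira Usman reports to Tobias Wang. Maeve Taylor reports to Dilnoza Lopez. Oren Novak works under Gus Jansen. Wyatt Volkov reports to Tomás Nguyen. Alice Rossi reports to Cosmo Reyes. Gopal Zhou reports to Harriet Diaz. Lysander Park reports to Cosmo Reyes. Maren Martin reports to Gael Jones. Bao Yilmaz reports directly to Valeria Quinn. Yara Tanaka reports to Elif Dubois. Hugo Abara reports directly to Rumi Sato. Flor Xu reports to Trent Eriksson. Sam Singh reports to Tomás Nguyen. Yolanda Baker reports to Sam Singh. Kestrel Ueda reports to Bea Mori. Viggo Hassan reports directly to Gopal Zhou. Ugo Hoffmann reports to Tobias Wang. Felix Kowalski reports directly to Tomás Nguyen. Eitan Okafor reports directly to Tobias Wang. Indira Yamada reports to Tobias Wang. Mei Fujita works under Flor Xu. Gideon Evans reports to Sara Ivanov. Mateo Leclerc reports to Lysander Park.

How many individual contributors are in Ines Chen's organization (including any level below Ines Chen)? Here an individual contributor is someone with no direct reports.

14

The people in Ines Chen's organization with no one reporting to them are Felix Kowalski, Yolanda Baker, Wyatt Volkov, Maeve Taylor, Maren Martin, Gideon Evans, Frank Weber, Mei Fujita, Yara Tanaka, Indira Yamada, Eitan Okafor, Ugo Hoffmann, Mira Usman, Uri Patel. That is 14.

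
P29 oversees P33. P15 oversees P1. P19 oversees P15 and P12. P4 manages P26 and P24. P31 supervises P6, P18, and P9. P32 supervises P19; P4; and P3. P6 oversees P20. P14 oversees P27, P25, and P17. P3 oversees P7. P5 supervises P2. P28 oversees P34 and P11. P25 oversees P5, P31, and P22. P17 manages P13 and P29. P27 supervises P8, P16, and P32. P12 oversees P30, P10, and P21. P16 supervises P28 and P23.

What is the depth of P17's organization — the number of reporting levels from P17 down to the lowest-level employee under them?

2

The longest chain under P17 runs P17 → P29 → P33, which is 2 levels below P17.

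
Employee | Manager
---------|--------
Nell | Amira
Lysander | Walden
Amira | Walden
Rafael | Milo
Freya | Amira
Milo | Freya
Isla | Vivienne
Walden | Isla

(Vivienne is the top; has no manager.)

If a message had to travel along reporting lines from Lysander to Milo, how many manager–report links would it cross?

4

Lysander is 1 level below Walden, and Milo is 3 levels below Walden (their lowest common manager). The shortest path runs up from Lysander to Walden and back down to Milo: 1 + 3 = 4 links.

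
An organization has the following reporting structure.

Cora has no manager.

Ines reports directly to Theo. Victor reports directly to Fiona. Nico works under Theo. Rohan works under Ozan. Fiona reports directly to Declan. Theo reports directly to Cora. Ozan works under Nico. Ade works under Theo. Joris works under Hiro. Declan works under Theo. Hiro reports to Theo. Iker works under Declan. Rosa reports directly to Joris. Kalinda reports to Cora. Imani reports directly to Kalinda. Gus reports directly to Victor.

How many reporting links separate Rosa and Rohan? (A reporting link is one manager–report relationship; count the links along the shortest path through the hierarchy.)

6

Rosa is 3 levels below Theo, and Rohan is 3 levels below Theo (their lowest common manager). The shortest path runs up from Rosa to Theo and back down to Rohan: 3 + 3 = 6 links.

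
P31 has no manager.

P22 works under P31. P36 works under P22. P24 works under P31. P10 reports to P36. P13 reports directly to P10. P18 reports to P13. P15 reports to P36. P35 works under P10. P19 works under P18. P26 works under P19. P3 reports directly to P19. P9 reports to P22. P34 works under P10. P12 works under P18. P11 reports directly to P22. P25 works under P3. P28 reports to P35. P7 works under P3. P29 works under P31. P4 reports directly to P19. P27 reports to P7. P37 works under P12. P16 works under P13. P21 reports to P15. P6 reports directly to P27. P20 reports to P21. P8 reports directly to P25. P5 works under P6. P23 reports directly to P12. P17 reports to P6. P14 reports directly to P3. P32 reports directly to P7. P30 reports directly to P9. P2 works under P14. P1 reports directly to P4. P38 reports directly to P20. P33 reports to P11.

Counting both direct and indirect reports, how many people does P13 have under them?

20

P13 directly manages P18, P16. Under P18: P12, P23, P37, P19, P4, P1, P3, P14, P2, P7, P32, P27, P6, P17, P5, P25, P8, P26 (18). P16 has no reports. So P13's organization is 2 direct reports plus everyone under them: 19 + 1 = 20.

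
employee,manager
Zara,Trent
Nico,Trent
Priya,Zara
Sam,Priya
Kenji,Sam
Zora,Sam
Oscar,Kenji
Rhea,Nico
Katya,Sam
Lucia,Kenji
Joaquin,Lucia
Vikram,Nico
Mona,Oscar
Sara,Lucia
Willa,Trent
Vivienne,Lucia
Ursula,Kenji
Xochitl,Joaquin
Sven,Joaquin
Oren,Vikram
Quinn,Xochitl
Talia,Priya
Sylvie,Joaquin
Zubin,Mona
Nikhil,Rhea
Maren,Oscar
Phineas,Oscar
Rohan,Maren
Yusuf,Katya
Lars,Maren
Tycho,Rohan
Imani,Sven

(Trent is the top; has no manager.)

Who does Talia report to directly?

Priya

Talia reports directly to Priya.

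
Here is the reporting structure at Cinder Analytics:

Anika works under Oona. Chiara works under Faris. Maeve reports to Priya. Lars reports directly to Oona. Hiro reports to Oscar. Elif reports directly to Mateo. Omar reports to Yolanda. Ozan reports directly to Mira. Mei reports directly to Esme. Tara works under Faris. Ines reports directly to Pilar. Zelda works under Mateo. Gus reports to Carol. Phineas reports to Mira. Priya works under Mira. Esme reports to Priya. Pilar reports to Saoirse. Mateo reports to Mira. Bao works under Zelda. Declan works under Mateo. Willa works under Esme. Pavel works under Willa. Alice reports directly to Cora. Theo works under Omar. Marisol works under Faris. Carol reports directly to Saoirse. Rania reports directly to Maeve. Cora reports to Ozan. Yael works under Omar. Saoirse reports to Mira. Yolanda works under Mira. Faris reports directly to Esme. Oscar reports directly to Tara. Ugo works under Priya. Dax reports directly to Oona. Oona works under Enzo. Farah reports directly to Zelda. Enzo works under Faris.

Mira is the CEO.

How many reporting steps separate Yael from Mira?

Chain from Yael up to Mira: Yael → Omar → Yolanda → Mira. That is 3 steps up, so Yael is 3 levels below Mira.

3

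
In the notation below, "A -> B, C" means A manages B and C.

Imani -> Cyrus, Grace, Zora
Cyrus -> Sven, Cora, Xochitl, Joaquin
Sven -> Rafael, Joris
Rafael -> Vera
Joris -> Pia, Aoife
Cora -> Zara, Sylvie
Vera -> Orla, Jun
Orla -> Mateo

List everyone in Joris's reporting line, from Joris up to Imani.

Joris reports to Sven. Sven reports to Cyrus. Cyrus reports to Imani. Imani is at the top.

Joris -> Sven -> Cyrus -> Imani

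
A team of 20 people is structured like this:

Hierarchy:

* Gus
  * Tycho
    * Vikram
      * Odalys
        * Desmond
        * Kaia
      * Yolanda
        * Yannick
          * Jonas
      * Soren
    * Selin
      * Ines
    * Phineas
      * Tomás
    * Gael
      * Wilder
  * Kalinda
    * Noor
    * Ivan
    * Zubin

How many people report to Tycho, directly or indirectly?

14

Tycho directly manages Vikram, Selin, Phineas, Gael. Under Vikram: Soren, Yolanda, Yannick, Jonas, Odalys, Kaia, Desmond (7). Under Selin: Ines (1). Under Phineas: Tomás (1). Under Gael: Wilder (1). So Tycho's organization is 4 direct reports plus everyone under them: 8 + 2 + 2 + 2 = 14.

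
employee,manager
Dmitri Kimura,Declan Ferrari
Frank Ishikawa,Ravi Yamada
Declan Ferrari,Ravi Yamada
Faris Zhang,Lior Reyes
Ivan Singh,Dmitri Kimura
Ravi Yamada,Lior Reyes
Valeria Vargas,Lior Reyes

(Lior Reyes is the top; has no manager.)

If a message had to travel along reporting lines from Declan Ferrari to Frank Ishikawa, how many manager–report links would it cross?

Declan Ferrari is 1 level below Ravi Yamada, and Frank Ishikawa is 1 level below Ravi Yamada (their lowest common manager). The shortest path runs up from Declan Ferrari to Ravi Yamada and back down to Frank Ishikawa: 1 + 1 = 2 links.

2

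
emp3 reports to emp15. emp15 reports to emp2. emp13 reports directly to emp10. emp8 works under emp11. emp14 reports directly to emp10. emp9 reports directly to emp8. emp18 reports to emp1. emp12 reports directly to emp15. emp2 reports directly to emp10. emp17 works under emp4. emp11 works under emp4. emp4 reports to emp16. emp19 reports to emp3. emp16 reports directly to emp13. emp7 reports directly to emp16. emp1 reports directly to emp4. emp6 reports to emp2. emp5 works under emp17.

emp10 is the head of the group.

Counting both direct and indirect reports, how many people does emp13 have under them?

emp13 directly manages emp16. Under emp16: emp7, emp4, emp1, emp18, emp17, emp5, emp11, emp8, emp9 (9). That's 10 in total.

10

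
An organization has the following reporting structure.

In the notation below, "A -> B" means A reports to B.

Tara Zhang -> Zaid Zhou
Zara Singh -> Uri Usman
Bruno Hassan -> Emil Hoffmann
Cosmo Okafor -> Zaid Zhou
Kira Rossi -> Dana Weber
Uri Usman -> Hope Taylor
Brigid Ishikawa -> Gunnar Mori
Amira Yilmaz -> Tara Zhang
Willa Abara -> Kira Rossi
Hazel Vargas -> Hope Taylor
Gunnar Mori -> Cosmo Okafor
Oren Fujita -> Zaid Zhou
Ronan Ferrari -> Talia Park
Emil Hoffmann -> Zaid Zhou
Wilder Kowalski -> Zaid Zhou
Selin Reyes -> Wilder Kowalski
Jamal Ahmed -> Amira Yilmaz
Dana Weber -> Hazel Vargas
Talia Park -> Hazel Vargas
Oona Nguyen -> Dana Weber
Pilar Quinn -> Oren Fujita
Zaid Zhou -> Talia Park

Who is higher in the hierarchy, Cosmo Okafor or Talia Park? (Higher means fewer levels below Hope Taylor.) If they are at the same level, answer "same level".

Cosmo Okafor is 4 levels below Hope Taylor; Talia Park is 2. Talia Park is higher.

Talia Park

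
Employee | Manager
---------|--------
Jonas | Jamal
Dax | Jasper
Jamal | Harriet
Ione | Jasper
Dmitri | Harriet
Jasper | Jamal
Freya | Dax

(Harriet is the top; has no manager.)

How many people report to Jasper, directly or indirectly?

Jasper directly manages Dax, Ione. Under Dax: Freya (1). Ione has no reports. So Jasper's organization is 2 direct reports plus everyone under them: 2 + 1 = 3.

3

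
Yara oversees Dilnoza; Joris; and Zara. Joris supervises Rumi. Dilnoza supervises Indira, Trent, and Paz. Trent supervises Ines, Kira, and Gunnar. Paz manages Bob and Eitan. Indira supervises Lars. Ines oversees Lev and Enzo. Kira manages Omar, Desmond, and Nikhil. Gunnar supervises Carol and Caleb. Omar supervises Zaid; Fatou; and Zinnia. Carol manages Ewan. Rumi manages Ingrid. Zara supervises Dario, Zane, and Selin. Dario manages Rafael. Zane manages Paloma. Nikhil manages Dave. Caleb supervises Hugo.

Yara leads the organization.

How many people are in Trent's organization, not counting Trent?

16

Trent directly manages Ines, Kira, Gunnar. Under Ines: Lev, Enzo (2). Under Kira: Nikhil, Dave, Desmond, Omar, Zinnia, Fatou, Zaid (7). Under Gunnar: Caleb, Hugo, Carol, Ewan (4). So Trent's organization is 3 direct reports plus everyone under them: 3 + 8 + 5 = 16.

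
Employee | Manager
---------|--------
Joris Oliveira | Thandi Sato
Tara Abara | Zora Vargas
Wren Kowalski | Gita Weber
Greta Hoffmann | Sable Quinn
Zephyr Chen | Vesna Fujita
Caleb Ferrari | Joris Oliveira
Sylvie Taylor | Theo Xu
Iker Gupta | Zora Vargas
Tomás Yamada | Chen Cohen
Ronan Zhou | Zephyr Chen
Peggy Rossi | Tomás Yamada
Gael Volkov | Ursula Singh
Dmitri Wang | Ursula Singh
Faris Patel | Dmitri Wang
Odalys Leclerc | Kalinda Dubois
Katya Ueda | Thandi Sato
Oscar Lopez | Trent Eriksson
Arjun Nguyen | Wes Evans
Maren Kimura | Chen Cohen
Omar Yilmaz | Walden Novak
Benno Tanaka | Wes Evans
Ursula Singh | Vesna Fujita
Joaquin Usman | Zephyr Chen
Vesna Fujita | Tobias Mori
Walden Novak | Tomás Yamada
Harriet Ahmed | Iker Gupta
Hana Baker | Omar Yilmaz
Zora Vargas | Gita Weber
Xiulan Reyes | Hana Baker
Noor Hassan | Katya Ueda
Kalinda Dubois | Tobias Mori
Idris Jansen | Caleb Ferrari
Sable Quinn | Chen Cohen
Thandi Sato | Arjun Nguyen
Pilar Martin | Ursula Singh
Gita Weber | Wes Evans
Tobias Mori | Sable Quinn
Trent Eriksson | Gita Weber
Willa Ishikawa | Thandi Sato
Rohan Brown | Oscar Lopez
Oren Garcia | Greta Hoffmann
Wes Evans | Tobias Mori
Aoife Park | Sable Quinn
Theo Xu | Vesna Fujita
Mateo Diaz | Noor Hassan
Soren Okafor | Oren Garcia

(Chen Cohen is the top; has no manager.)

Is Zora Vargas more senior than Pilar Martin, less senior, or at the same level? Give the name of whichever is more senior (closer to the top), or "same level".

same level

Both Zora Vargas and Pilar Martin are 5 levels below Chen Cohen.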